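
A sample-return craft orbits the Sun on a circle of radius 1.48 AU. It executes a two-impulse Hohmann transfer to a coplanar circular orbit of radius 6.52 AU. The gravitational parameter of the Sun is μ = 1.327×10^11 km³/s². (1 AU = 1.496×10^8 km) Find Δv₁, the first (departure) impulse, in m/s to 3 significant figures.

Δv₁ = 6770 m/s

In km: r₁ = 1.48 × 1.496×10^8 = 2.21408×10^8 km; r₂ = 6.52 × 1.496×10^8 = 9.75392×10^8 km.
Transfer-ellipse semi-major axis a_t = (r₁ + r₂)/2 = (2.21408×10^8 + 9.75392×10^8)/2 = 5.984×10^8 km.
Circular speed at r = 2.21408×10^8 km: v_c = √(μ/r) = 24.482 km/s.
Transfer-orbit speed at the same r (vis-viva, a = a_t): v_t = √[μ(2/r − 1/a_t)] = 31.256 km/s.
Δv₁ = |v_t − v_c| = |31.256 − 24.482| = 6.774 km/s.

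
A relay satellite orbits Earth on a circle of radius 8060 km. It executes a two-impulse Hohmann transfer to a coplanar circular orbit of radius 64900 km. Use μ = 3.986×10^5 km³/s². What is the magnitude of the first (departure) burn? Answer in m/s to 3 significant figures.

Transfer-ellipse semi-major axis a_t = (r₁ + r₂)/2 = (8060 + 64900)/2 = 36480 km.
Circular speed at r = 8060 km: v_c = √(μ/r) = 7.03236 km/s.
Vis-viva on the transfer ellipse at r = 8060 km gives v_t = √[μ(2/r − 1/a_t)] = 9.37985 km/s.
Δv₁ = |v_t − v_c| = |9.37985 − 7.03236| = 2.347 km/s.

Δv₁ = 2350 m/s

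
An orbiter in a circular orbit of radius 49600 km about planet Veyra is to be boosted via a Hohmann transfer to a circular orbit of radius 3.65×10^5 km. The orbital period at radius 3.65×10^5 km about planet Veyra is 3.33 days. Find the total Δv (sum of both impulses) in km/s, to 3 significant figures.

Δv = 11.1 km/s

From Kepler's third law T² = 4π²r³/μ at r = 3.65×10^5 km, T = 3.33 days = 3.33 × 86400 s = 2.87712×10^5 s: μ = 4π²r³/T² = 2.31912×10^7 km³/s².
The Hohmann ellipse has a_t = (r₁ + r₂)/2 = 2.073×10^5 km.
At r₁ the circular-orbit speed is v₁ = √(μ/r₁) = 21.623 km/s.
Transfer-orbit speed at r₁ (vis-viva equation): v_p = √[μ(2/r₁ − 1/a_t)] = 28.692 km/s.
First burn Δv₁ = |v_p − v₁| = 7.069 km/s.
At r₂, v₂ = √(μ/r₂) = 7.971 km/s.
Transfer-orbit speed at r₂: v_a = √[μ(2/r₂ − 1/a_t)] = 3.899 km/s.
Second burn Δv₂ = |v₂ − v_a| = 4.072 km/s.
Total Δv = Δv₁ + Δv₂ = 11.14 km/s.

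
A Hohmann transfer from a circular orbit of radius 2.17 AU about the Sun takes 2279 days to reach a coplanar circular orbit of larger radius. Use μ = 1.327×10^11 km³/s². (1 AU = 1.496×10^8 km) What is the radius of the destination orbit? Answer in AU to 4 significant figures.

r₂ = 8.590 AU

In km: r₁ = 2.17 × 1.496×10^8 = 3.24632×10^8 km.
Transfer time t = 2279 days = 1.969056×10^8 s, and t = π√(a_t³/μ).
So a_t = (μ t²/π²)^(1/3) = (1.327×10^11 × (1.969056×10^8)² / π²)^(1/3) = 8.04814×10^8 km.
Since a_t = (r₁ + r₂)/2, r₂ = 2a_t − r₁ = 2×8.04814×10^8 − 3.24632×10^8 = 1.284996×10^9 km.
In AU: r₂ = 1.284996×10^9 / 1.496×10^8 = 8.590 AU.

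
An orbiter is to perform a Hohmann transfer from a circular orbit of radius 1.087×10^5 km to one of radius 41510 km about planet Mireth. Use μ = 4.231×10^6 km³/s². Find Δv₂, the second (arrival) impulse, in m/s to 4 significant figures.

Δv₂ = 2050 m/s

The Hohmann ellipse has a_t = (r₁ + r₂)/2 = 75105 km.
On the circular orbit at r = 41510 km, v_c = √(μ/r) = 10.10 km/s.
Transfer-orbit speed at the same r (vis-viva, a = a_t): v_t = √[μ(2/r − 1/a_t)] = 12.15 km/s.
Δv₂ = |v_t − v_c| = |12.15 − 10.10| = 2.050 km/s.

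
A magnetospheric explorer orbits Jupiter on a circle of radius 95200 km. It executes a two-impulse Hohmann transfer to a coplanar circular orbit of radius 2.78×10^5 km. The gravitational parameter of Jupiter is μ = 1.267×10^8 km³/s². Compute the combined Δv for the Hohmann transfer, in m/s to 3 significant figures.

Δv = 14100 m/s

Semi-major axis of the transfer orbit: a_t = (95200 + 2.780×10^5)/2 = 1.866×10^5 km.
Circular speed at r₁: v₁ = √(μ/r₁) = √(1.267×10^8/95200) = 36.481 km/s.
Transfer-orbit speed at r₁ (vis-viva): v_p = √[μ(2/r₁ − 1/a_t)] = 44.528 km/s.
First burn Δv₁ = |v_p − v₁| = 8.047 km/s.
At r₂, v₂ = √(μ/r₂) = 21.35 km/s.
Transfer-orbit speed at r₂: v_a = √[μ(2/r₂ − 1/a_t)] = 15.25 km/s.
Second burn Δv₂ = |v₂ − v_a| = 6.100 km/s.
Δv = Δv₁ + Δv₂ = 8.047 + 6.100 = 14.15 km/s.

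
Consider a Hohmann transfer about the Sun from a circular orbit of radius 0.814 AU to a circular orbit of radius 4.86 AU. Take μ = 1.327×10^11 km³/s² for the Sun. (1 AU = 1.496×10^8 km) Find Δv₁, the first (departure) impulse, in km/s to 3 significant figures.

In km: r₁ = 0.814 × 1.496×10^8 = 1.217744×10^8 km; r₂ = 4.86 × 1.496×10^8 = 7.27056×10^8 km.
The Hohmann ellipse has a_t = (r₁ + r₂)/2 = 4.244152×10^8 km.
Circular speed at r = 1.217744×10^8 km: v_c = √(μ/r) = 33.01 km/s.
Vis-viva on the transfer ellipse at r = 1.217744×10^8 km gives v_t = √[μ(2/r − 1/a_t)] = 43.21 km/s.
Δv₁ = |v_t − v_c| = |43.21 − 33.01| = 10.20 km/s.

Δv₁ = 10.2 km/s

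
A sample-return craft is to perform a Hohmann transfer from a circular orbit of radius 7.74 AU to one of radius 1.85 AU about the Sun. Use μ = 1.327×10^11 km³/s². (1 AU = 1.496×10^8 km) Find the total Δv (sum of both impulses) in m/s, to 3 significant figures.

Δv = 9980 m/s

In km: r₁ = 7.74 × 1.496×10^8 = 1.157904×10^9 km; r₂ = 1.85 × 1.496×10^8 = 2.7676×10^8 km.
Semi-major axis of the transfer orbit: a_t = (1.157904×10^9 + 2.7676×10^8)/2 = 7.17332×10^8 km.
Circular speed at r₁: v₁ = √(μ/r₁) = √(1.327×10^11/1.157904×10^9) = 10.7053 km/s.
Transfer-orbit speed at r₁ (vis-viva equation): v_a = √[μ(2/r₁ − 1/a_t)] = 6.64953 km/s.
First burn Δv₁ = |v_a − v₁| = 4.056 km/s.
Circular speed at r₂: v₂ = √(μ/r₂) = 21.897 km/s.
Transfer-orbit speed at r₂: v_p = √[μ(2/r₂ − 1/a_t)] = 27.820 km/s.
Second burn Δv₂ = |v₂ − v_p| = 5.923 km/s.
Total Δv = Δv₁ + Δv₂ = 9.979 km/s.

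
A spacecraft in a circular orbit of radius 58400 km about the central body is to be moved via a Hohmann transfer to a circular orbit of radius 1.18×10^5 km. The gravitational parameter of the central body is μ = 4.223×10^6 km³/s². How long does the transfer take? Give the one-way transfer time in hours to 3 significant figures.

t = 11.1 hours

Semi-major axis of the transfer orbit: a_t = (58400 + 1.180×10^5)/2 = 88200 km.
Transfer time t = π√(a_t³/μ) = π√((88200)³ / 4.223×10^6) = 40040 s.
Converting: 40040 s ÷ 3600 s/hour = 11.1 hours.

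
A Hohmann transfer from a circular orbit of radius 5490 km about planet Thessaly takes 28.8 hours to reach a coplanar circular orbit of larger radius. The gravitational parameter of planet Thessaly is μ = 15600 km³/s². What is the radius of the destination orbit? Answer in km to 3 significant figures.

Transfer time t = 28.8 hours = 1.0368×10^5 s, and t = π√(a_t³/μ).
So a_t = (μ t²/π²)^(1/3) = (15600 × (1.0368×10^5)² / π²)^(1/3) = 25708 km.
Since a_t = (r₁ + r₂)/2, r₂ = 2a_t − r₁ = 2×25708 − 5490 = 45926 km.

r₂ = 45900 km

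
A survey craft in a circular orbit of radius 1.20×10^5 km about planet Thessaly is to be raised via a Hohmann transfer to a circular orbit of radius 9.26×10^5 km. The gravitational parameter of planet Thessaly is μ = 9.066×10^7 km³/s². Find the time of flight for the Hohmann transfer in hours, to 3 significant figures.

Semi-major axis of the transfer orbit: a_t = (1.200×10^5 + 9.260×10^5)/2 = 5.230×10^5 km.
Transfer time t = π√(a_t³/μ) = π√((5.230×10^5)³ / 9.066×10^7) = 1.248×10^5 s.
Converting: 1.248×10^5 s ÷ 3600 s/hour = 34.7 hours.

t = 34.7 hours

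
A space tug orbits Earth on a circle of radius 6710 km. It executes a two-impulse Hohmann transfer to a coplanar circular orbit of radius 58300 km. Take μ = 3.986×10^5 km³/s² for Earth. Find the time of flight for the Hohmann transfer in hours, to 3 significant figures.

t = 8.10 hours

The Hohmann ellipse has a_t = (r₁ + r₂)/2 = 32505 km.
Half the transfer-orbit period gives t = π√(a_t³/μ) = 29160 s.
Converting: 29160 s ÷ 3600 s/hour = 8.10 hours.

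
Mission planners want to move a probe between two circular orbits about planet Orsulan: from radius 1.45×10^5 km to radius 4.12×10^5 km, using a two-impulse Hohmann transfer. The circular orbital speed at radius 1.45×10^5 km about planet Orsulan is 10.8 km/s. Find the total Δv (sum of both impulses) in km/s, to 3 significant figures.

From the circular-orbit relation v² = μ/r at r = 1.45×10^5 km: μ = v²r = (10.8)² × 1.45×10^5 = 1.69128×10^7 km³/s².
The Hohmann ellipse has a_t = (r₁ + r₂)/2 = 2.785×10^5 km.
Circular speed at r₁: v₁ = √(μ/r₁) = √(1.69128×10^7/1.450×10^5) = 10.800 km/s.
On the transfer ellipse at r₁, vis-viva gives v_p = √[μ(2/r₁ − 1/a_t)] = 13.136 km/s.
First burn Δv₁ = |v_p − v₁| = 2.336 km/s.
At r₂, v₂ = √(μ/r₂) = 6.407 km/s.
Transfer-orbit speed at r₂: v_a = √[μ(2/r₂ − 1/a_t)] = 4.623 km/s.
Second burn Δv₂ = |v₂ − v_a| = 1.784 km/s.
Δv = Δv₁ + Δv₂ = 2.336 + 1.784 = 4.120 km/s.

Δv = 4.12 km/s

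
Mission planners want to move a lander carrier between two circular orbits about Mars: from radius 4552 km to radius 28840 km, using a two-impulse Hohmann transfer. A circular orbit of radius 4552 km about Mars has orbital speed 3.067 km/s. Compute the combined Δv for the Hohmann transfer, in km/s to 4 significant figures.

From the circular-orbit relation v² = μ/r at r = 4552 km: μ = v²r = (3.067)² × 4552 = 42818.3 km³/s².
The Hohmann ellipse has a_t = (r₁ + r₂)/2 = 16696 km.
At r₁ the circular-orbit speed is v₁ = √(μ/r₁) = 3.0670 km/s.
Transfer-orbit speed at r₁ (vis-viva): v_p = √[μ(2/r₁ − 1/a_t)] = 4.0309 km/s.
First burn Δv₁ = |v_p − v₁| = 0.9639 km/s.
Circular speed at r₂: v₂ = √(μ/r₂) = 1.218477 km/s.
Transfer-orbit speed at r₂: v_a = √[μ(2/r₂ − 1/a_t)] = 0.6362271 km/s.
Second burn Δv₂ = |v₂ − v_a| = 0.5822 km/s.
Total Δv = Δv₁ + Δv₂ = 1.546 km/s.

Δv = 1.546 km/s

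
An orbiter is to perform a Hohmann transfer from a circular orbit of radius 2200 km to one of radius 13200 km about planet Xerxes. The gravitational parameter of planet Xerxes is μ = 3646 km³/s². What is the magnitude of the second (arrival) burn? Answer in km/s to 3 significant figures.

Δv₂ = 0.245 km/s

Semi-major axis of the transfer orbit: a_t = (2200 + 13200)/2 = 7700 km.
On the circular orbit at r = 13200 km, v_c = √(μ/r) = 0.52556 km/s.
Vis-viva on the transfer ellipse at r = 13200 km gives v_t = √[μ(2/r − 1/a_t)] = 0.28092 km/s.
Δv₂ = |v_t − v_c| = |0.28092 − 0.52556| = 0.2446 km/s.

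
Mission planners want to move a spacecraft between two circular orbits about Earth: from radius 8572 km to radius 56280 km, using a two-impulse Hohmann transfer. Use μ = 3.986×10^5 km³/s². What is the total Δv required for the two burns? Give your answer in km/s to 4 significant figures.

Δv = 3.458 km/s

The Hohmann ellipse has a_t = (r₁ + r₂)/2 = 32426 km.
At r₁ the circular-orbit speed is v₁ = √(μ/r₁) = 6.819 km/s.
On the transfer ellipse at r₁, vis-viva gives v_p = √[μ(2/r₁ − 1/a_t)] = 8.984 km/s.
First burn Δv₁ = |v_p − v₁| = 2.165 km/s.
At r₂, v₂ = √(μ/r₂) = 2.661 km/s.
Transfer-orbit speed at r₂: v_a = √[μ(2/r₂ − 1/a_t)] = 1.368 km/s.
Second burn Δv₂ = |v₂ − v_a| = 1.293 km/s.
Δv = Δv₁ + Δv₂ = 2.165 + 1.293 = 3.458 km/s.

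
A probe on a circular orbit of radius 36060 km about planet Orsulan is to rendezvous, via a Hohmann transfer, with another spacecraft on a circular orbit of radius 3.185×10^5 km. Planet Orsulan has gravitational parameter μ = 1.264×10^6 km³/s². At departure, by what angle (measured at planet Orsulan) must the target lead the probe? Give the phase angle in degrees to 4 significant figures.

φ = 105.3°

Transfer-ellipse semi-major axis a_t = (r₁ + r₂)/2 = (36060 + 3.185×10^5)/2 = 1.7728×10^5 km.
Transfer time t = π√(a_t³/μ) = 2.0858×10^5 s.
Target angular speed ω₂ = √(μ/r₂³) = 6.2547×10^-6 rad/s.
Angle swept by the target during transfer: ω₂·t = 1.3046 rad = 74.748°.
Arrival is 180° from departure on the ellipse, so φ = 180° − 74.748° = 105.3°.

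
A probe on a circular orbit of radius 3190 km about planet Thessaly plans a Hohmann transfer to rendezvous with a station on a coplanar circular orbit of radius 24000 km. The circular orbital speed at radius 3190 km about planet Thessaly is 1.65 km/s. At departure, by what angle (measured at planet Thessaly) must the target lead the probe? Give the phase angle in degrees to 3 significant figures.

From the circular-orbit relation v² = μ/r at r = 3190 km: μ = v²r = (1.65)² × 3190 = 8684.77 km³/s².
Transfer-ellipse semi-major axis a_t = (r₁ + r₂)/2 = (3190 + 24000)/2 = 13595 km.
Transfer time t = π√(a_t³/μ) = 53437 s.
Target angular speed ω₂ = √(μ/r₂³) = 2.5065×10^-5 rad/s.
Angle swept by the target during transfer: ω₂·t = 1.3394 rad = 76.74°.
The probe traverses 180° on the transfer ellipse, so the target must lead by 180° − 76.74° = 103°.

φ = 103°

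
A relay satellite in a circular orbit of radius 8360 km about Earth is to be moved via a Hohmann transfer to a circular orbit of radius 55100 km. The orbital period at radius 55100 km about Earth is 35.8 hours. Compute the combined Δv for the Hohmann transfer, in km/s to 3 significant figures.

From Kepler's third law T² = 4π²r³/μ at r = 55100 km, T = 35.8 hours = 35.8 × 3600 s = 1.2888×10^5 s: μ = 4π²r³/T² = 3.97597×10^5 km³/s².
Semi-major axis of the transfer orbit: a_t = (8360 + 55100)/2 = 31730 km.
Circular speed at r₁: v₁ = √(μ/r₁) = √(3.97597×10^5/8360) = 6.8963 km/s.
Transfer-orbit speed at r₁ (v² = μ(2/r − 1/a)): v_p = √[μ(2/r₁ − 1/a_t)] = 9.0878 km/s.
First burn Δv₁ = |v_p − v₁| = 2.1915 km/s.
At r₂, v₂ = √(μ/r₂) = 2.6862 km/s.
Transfer-orbit speed at r₂: v_a = √[μ(2/r₂ − 1/a_t)] = 1.3788 km/s.
Second burn Δv₂ = |v₂ − v_a| = 1.3074 km/s.
Total Δv = Δv₁ + Δv₂ = 3.499 km/s.

Δv = 3.50 km/s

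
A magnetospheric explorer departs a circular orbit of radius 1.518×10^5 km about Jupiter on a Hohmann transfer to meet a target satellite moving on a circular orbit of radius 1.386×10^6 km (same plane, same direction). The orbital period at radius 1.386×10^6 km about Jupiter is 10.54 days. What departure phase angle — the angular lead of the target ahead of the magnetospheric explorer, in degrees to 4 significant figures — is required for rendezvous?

From Kepler's third law T² = 4π²r³/μ at r = 1.386×10^6 km, T = 10.54 days = 10.54 × 86400 s = 9.10656×10^5 s: μ = 4π²r³/T² = 1.26748×10^8 km³/s².
Transfer-ellipse semi-major axis a_t = (r₁ + r₂)/2 = (1.518×10^5 + 1.386×10^6)/2 = 7.689×10^5 km.
The half-period of the transfer ellipse is t = π√(a_t³/μ) = 1.8814×10^5 s.
Target angular speed ω₂ = √(μ/r₂³) = 6.8996×10^-6 rad/s.
Angle swept by the target during transfer: ω₂·t = 1.2981 rad = 74.38°.
Arrival is 180° from departure on the ellipse, so φ = 180° − 74.38° = 105.6°.

φ = 105.6°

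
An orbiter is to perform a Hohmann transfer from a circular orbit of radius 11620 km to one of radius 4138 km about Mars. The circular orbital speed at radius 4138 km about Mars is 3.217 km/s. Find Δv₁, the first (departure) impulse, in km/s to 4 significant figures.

From the circular-orbit relation v² = μ/r at r = 4138 km: μ = v²r = (3.217)² × 4138 = 42824.5 km³/s².
The Hohmann ellipse has a_t = (r₁ + r₂)/2 = 7879 km.
On the circular orbit at r = 11620 km, v_c = √(μ/r) = 1.9197 km/s.
Vis-viva on the transfer ellipse at r = 11620 km gives v_t = √[μ(2/r − 1/a_t)] = 1.3912 km/s.
Δv₁ = |v_t − v_c| = |1.3912 − 1.9197| = 0.5285 km/s.

Δv₁ = 0.5285 km/s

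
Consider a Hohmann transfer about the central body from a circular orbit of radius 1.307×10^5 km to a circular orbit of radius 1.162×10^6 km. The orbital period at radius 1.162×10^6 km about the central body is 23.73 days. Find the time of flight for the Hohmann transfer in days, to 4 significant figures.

t = 4.922 days

From Kepler's third law T² = 4π²r³/μ at r = 1.162×10^6 km, T = 23.73 days = 23.73 × 86400 s = 2.050272×10^6 s: μ = 4π²r³/T² = 1.47352×10^7 km³/s².
The Hohmann ellipse has a_t = (r₁ + r₂)/2 = 6.4635×10^5 km.
By Kepler's third law the transfer-orbit period is T = 2π√(a_t³/μ), so t = T/2 = 4.253×10^5 s.
Converting: 4.253×10^5 s ÷ 86400 s/day = 4.922 days.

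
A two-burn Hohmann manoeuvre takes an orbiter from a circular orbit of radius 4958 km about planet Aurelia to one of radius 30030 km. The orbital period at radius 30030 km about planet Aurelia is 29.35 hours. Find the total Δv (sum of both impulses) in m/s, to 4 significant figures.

From Kepler's third law T² = 4π²r³/μ at r = 30030 km, T = 29.35 hours = 29.35 × 3600 s = 1.0566×10^5 s: μ = 4π²r³/T² = 95764.5 km³/s².
The Hohmann ellipse has a_t = (r₁ + r₂)/2 = 17494 km.
Circular speed at r₁: v₁ = √(μ/r₁) = √(95764.5/4958) = 4.395 km/s.
Transfer-orbit speed at r₁ (v² = μ(2/r − 1/a)): v_p = √[μ(2/r₁ − 1/a_t)] = 5.758 km/s.
First burn Δv₁ = |v_p − v₁| = 1.363 km/s.
At r₂, v₂ = √(μ/r₂) = 1.7858 km/s.
Transfer-orbit speed at r₂: v_a = √[μ(2/r₂ − 1/a_t)] = 0.95068 km/s.
Second burn Δv₂ = |v₂ − v_a| = 0.8351 km/s.
Δv = Δv₁ + Δv₂ = 1.363 + 0.8351 = 2.198 km/s.

Δv = 2198 m/s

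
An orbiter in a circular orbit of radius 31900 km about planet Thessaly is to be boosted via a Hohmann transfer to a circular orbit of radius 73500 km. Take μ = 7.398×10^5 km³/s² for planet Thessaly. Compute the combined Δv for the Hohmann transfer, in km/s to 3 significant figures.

Δv = 1.58 km/s

The Hohmann ellipse has a_t = (r₁ + r₂)/2 = 52700 km.
At r₁ the circular-orbit speed is v₁ = √(μ/r₁) = 4.8157 km/s.
Transfer-orbit speed at r₁ (vis-viva equation): v_p = √[μ(2/r₁ − 1/a_t)] = 5.6872 km/s.
First burn Δv₁ = |v_p − v₁| = 0.8715 km/s.
At r₂, v₂ = √(μ/r₂) = 3.1726 km/s.
Transfer-orbit speed at r₂: v_a = √[μ(2/r₂ − 1/a_t)] = 2.4683 km/s.
Second burn Δv₂ = |v₂ − v_a| = 0.7043 km/s.
Total Δv = Δv₁ + Δv₂ = 1.576 km/s.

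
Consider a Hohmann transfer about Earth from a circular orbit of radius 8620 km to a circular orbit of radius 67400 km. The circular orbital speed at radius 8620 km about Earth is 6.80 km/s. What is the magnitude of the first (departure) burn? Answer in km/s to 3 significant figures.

From the circular-orbit relation v² = μ/r at r = 8620 km: μ = v²r = (6.80)² × 8620 = 3.98589×10^5 km³/s².
Transfer-ellipse semi-major axis a_t = (r₁ + r₂)/2 = (8620 + 67400)/2 = 38010 km.
On the circular orbit at r = 8620 km, v_c = √(μ/r) = 6.800 km/s.
Transfer-orbit speed at the same r (vis-viva, a = a_t): v_t = √[μ(2/r − 1/a_t)] = 9.055 km/s.
Δv₁ = |v_t − v_c| = |9.055 − 6.800| = 2.255 km/s.

Δv₁ = 2.26 km/s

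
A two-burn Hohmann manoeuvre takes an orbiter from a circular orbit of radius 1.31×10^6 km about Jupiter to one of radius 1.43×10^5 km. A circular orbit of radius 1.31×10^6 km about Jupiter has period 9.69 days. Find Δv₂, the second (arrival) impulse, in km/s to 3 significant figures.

Δv₂ = 10.2 km/s

From Kepler's third law T² = 4π²r³/μ at r = 1.31×10^6 km, T = 9.69 days = 9.69 × 86400 s = 8.37216×10^5 s: μ = 4π²r³/T² = 1.26619×10^8 km³/s².
Semi-major axis of the transfer orbit: a_t = (1.310×10^6 + 1.430×10^5)/2 = 7.265×10^5 km.
Circular speed at r = 1.430×10^5 km: v_c = √(μ/r) = 29.76 km/s.
Vis-viva on the transfer ellipse at r = 1.430×10^5 km gives v_t = √[μ(2/r − 1/a_t)] = 39.96 km/s.
Δv₂ = |v_t − v_c| = |39.96 − 29.76| = 10.20 km/s.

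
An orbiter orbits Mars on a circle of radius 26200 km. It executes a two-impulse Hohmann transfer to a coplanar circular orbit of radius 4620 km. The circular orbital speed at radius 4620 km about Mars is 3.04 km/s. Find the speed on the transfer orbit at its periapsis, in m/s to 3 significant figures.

From the circular-orbit relation v² = μ/r at r = 4620 km: μ = v²r = (3.04)² × 4620 = 42696.2 km³/s².
Transfer-ellipse semi-major axis a_t = (r₁ + r₂)/2 = (26200 + 4620)/2 = 15410 km.
The periapsis of the transfer ellipse is at r = 4620 km.
Applying v² = μ(2/r − 1/a_t): v = 3.964 km/s.

v = 3960 m/s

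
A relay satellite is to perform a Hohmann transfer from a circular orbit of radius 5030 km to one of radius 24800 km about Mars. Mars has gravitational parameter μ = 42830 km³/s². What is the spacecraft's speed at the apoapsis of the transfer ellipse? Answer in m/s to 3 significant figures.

Transfer-ellipse semi-major axis a_t = (r₁ + r₂)/2 = (5030 + 24800)/2 = 14915 km.
At apoapsis, r = 24800 km.
Applying v² = μ(2/r − 1/a_t): v = 0.7632 km/s.

v = 763 m/s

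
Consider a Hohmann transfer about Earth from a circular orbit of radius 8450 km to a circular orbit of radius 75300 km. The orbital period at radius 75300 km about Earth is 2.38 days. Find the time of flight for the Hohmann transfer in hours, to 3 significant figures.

From Kepler's third law T² = 4π²r³/μ at r = 75300 km, T = 2.38 days = 2.38 × 86400 s = 2.05632×10^5 s: μ = 4π²r³/T² = 3.98624×10^5 km³/s².
Semi-major axis of the transfer orbit: a_t = (8450 + 75300)/2 = 41875 km.
Transfer time t = π√(a_t³/μ) = π√((41875)³ / 3.98624×10^5) = 42640 s.
Converting: 42640 s ÷ 3600 s/hour = 11.8 hours.

t = 11.8 hours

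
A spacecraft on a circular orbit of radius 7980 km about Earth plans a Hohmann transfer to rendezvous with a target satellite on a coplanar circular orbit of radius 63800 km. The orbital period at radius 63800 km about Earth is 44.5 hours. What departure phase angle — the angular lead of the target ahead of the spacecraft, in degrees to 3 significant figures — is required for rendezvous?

φ = 104°

From Kepler's third law T² = 4π²r³/μ at r = 63800 km, T = 44.5 hours = 44.5 × 3600 s = 1.602×10^5 s: μ = 4π²r³/T² = 3.99482×10^5 km³/s².
The Hohmann ellipse has a_t = (r₁ + r₂)/2 = 35890 km.
Transfer time t = π√(a_t³/μ) = 33796 s.
The target's mean motion on its circular orbit is ω₂ = √(μ/r₂³) = 3.9221×10^-5 rad/s.
Angle swept by the target during transfer: ω₂·t = 1.3255 rad = 75.95°.
Arrival is 180° from departure on the ellipse, so φ = 180° − 75.95° = 104°.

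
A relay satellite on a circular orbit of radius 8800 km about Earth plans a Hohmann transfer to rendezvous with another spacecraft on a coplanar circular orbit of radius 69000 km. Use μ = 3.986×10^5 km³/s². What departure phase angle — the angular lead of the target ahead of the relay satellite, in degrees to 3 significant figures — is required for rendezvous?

φ = 104°

Transfer-ellipse semi-major axis a_t = (r₁ + r₂)/2 = (8800 + 69000)/2 = 38900 km.
Transfer time t = π√(a_t³/μ) = 38180 s.
Target angular speed ω₂ = √(μ/r₂³) = 3.483×10^-5 rad/s.
Angle swept by the target during transfer: ω₂·t = 1.3298 rad = 76.19°.
The relay satellite traverses 180° on the transfer ellipse, so the target must lead by 180° − 76.19° = 104°.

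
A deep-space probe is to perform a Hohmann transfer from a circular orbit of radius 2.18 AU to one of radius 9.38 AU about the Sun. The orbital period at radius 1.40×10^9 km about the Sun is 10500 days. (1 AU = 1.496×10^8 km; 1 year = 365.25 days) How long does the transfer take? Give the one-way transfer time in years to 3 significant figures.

t = 6.98 years

From Kepler's third law T² = 4π²r³/μ at r = 1.40×10^9 km, T = 10500 days = 10500 × 86400 s = 9.072×10^8 s: μ = 4π²r³/T² = 1.31625×10^11 km³/s².
In km: r₁ = 2.18 × 1.496×10^8 = 3.26128×10^8 km; r₂ = 9.38 × 1.496×10^8 = 1.403248×10^9 km.
Transfer-ellipse semi-major axis a_t = (r₁ + r₂)/2 = (3.26128×10^8 + 1.403248×10^9)/2 = 8.64688×10^8 km.
Half the transfer-orbit period gives t = π√(a_t³/μ) = 2.202×10^8 s.
Converting: 2.202×10^8 s ÷ 3.15576×10^7 s/year (365.25 × 86400) = 6.98 years.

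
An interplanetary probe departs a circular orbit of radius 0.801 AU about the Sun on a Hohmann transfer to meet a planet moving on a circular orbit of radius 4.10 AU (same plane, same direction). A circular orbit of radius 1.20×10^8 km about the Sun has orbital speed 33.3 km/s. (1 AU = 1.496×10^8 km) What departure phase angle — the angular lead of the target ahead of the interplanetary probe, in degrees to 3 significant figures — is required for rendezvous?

From the circular-orbit relation v² = μ/r at r = 1.20×10^8 km: μ = v²r = (33.3)² × 1.20×10^8 = 1.33067×10^11 km³/s².
In km: r₁ = 0.801 × 1.496×10^8 = 1.198296×10^8 km; r₂ = 4.10 × 1.496×10^8 = 6.1336×10^8 km.
The Hohmann ellipse has a_t = (r₁ + r₂)/2 = 3.665948×10^8 km.
The half-period of the transfer ellipse is t = π√(a_t³/μ) = 6.0450×10^7 s.
Target angular speed ω₂ = √(μ/r₂³) = 2.4014×10^-8 rad/s.
Angle swept by the target during transfer: ω₂·t = 1.4516 rad = 83.17°.
Arrival is 180° from departure on the ellipse, so φ = 180° − 83.17° = 96.8°.

φ = 96.8°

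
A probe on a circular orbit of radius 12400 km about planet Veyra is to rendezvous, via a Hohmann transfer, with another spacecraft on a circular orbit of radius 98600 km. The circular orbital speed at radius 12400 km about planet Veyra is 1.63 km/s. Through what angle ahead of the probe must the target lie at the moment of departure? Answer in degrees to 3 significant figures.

From the circular-orbit relation v² = μ/r at r = 12400 km: μ = v²r = (1.63)² × 12400 = 32945.6 km³/s².
Semi-major axis of the transfer orbit: a_t = (12400 + 98600)/2 = 55500 km.
Transfer time t = π√(a_t³/μ) = 2.2630×10^5 s.
Target angular speed ω₂ = √(μ/r₂³) = 5.8625×10^-6 rad/s.
Angle swept by the target during transfer: ω₂·t = 1.3267 rad = 76.01°.
Arrival is 180° from departure on the ellipse, so φ = 180° − 76.01° = 104°.

φ = 104°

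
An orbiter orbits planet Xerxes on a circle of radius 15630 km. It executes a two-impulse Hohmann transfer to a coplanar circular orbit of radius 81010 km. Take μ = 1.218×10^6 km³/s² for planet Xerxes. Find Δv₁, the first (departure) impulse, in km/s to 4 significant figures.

Δv₁ = 2.602 km/s

Transfer-ellipse semi-major axis a_t = (r₁ + r₂)/2 = (15630 + 81010)/2 = 48320 km.
On the circular orbit at r = 15630 km, v_c = √(μ/r) = 8.828 km/s.
Transfer-orbit speed at the same r (vis-viva, a = a_t): v_t = √[μ(2/r − 1/a_t)] = 11.43 km/s.
Δv₁ = |v_t − v_c| = |11.43 − 8.828| = 2.602 km/s.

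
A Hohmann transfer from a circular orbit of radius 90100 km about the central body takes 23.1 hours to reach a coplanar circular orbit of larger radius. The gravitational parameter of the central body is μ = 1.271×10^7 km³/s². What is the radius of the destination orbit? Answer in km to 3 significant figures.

r₂ = 3.24×10^5 km

Transfer time t = 23.1 hours = 83160 s, and t = π√(a_t³/μ).
So a_t = (μ t²/π²)^(1/3) = (1.271×10^7 × (83160)² / π²)^(1/3) = 2.0728×10^5 km.
Since a_t = (r₁ + r₂)/2, r₂ = 2a_t − r₁ = 2×2.0728×10^5 − 90100 = 3.2446×10^5 km.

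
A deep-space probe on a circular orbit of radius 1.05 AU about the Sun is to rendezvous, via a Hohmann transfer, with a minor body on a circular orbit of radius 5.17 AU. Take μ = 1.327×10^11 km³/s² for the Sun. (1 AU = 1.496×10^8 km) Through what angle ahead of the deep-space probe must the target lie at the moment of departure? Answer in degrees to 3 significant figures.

φ = 96.0°

In km: r₁ = 1.05 × 1.496×10^8 = 1.5708×10^8 km; r₂ = 5.17 × 1.496×10^8 = 7.73432×10^8 km.
Transfer-ellipse semi-major axis a_t = (r₁ + r₂)/2 = (1.5708×10^8 + 7.73432×10^8)/2 = 4.65256×10^8 km.
Transfer time t = π√(a_t³/μ) = 8.65471×10^7 s.
The target's mean motion on its circular orbit is ω₂ = √(μ/r₂³) = 1.69357×10^-8 rad/s.
Angle swept by the target during transfer: ω₂·t = 1.4657 rad = 83.98°.
The deep-space probe traverses 180° on the transfer ellipse, so the target must lead by 180° − 83.98° = 96.0°.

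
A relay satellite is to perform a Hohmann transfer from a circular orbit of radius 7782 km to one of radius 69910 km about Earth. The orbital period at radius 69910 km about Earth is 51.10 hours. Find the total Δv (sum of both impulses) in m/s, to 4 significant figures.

From Kepler's third law T² = 4π²r³/μ at r = 69910 km, T = 51.10 hours = 51.10 × 3600 s = 1.8396×10^5 s: μ = 4π²r³/T² = 3.98594×10^5 km³/s².
The Hohmann ellipse has a_t = (r₁ + r₂)/2 = 38846 km.
At r₁ the circular-orbit speed is v₁ = √(μ/r₁) = 7.157 km/s.
Transfer-orbit speed at r₁ (vis-viva): v_p = √[μ(2/r₁ − 1/a_t)] = 9.601 km/s.
First burn Δv₁ = |v_p − v₁| = 2.444 km/s.
At r₂, v₂ = √(μ/r₂) = 2.388 km/s.
Transfer-orbit speed at r₂: v_a = √[μ(2/r₂ − 1/a_t)] = 1.069 km/s.
Second burn Δv₂ = |v₂ − v_a| = 1.319 km/s.
Δv = Δv₁ + Δv₂ = 2.444 + 1.319 = 3.763 km/s.

Δv = 3763 m/s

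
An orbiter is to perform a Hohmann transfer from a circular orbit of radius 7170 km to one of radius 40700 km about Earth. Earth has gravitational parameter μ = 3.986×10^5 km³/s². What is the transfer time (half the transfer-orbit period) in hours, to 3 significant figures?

t = 5.12 hours

The Hohmann ellipse has a_t = (r₁ + r₂)/2 = 23935 km.
Transfer time t = π√(a_t³/μ) = π√((23935)³ / 3.986×10^5) = 18430 s.
Converting: 18430 s ÷ 3600 s/hour = 5.12 hours.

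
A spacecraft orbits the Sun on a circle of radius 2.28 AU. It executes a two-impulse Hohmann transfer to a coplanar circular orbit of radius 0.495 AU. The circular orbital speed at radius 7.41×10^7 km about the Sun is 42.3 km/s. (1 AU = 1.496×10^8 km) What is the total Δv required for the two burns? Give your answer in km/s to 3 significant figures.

From the circular-orbit relation v² = μ/r at r = 7.41×10^7 km: μ = v²r = (42.3)² × 7.41×10^7 = 1.32586×10^11 km³/s².
In km: r₁ = 2.28 × 1.496×10^8 = 3.41088×10^8 km; r₂ = 0.495 × 1.496×10^8 = 7.4052×10^7 km.
Semi-major axis of the transfer orbit: a_t = (3.41088×10^8 + 7.4052×10^7)/2 = 2.0757×10^8 km.
At r₁ the circular-orbit speed is v₁ = √(μ/r₁) = 19.72 km/s.
Transfer-orbit speed at r₁ (vis-viva): v_a = √[μ(2/r₁ − 1/a_t)] = 11.78 km/s.
First burn Δv₁ = |v_a − v₁| = 7.940 km/s.
At r₂, v₂ = √(μ/r₂) = 42.31 km/s.
Transfer-orbit speed at r₂: v_p = √[μ(2/r₂ − 1/a_t)] = 54.24 km/s.
Second burn Δv₂ = |v₂ − v_p| = 11.93 km/s.
Total Δv = Δv₁ + Δv₂ = 19.87 km/s.

Δv = 19.9 km/s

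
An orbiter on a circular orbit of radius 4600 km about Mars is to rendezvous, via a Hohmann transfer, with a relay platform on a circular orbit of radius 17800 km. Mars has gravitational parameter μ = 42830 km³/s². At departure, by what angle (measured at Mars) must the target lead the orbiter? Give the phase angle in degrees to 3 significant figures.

φ = 90.2°

The Hohmann ellipse has a_t = (r₁ + r₂)/2 = 11200 km.
Transfer time t = π√(a_t³/μ) = 17990 s.
The target's mean motion on its circular orbit is ω₂ = √(μ/r₂³) = 8.715×10^-5 rad/s.
Angle swept by the target during transfer: ω₂·t = 1.568 rad = 89.84°.
Arrival is 180° from departure on the ellipse, so φ = 180° − 89.84° = 90.2°.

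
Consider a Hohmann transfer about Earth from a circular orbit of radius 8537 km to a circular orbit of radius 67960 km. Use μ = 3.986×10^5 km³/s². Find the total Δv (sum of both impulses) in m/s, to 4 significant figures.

Δv = 3553 m/s

Transfer-ellipse semi-major axis a_t = (r₁ + r₂)/2 = (8537 + 67960)/2 = 38248.5 km.
Circular speed at r₁: v₁ = √(μ/r₁) = √(3.986×10^5/8537) = 6.833 km/s.
On the transfer ellipse at r₁, vis-viva gives v_p = √[μ(2/r₁ − 1/a_t)] = 9.108 km/s.
First burn Δv₁ = |v_p − v₁| = 2.275 km/s.
At r₂, v₂ = √(μ/r₂) = 2.422 km/s.
Transfer-orbit speed at r₂: v_a = √[μ(2/r₂ − 1/a_t)] = 1.144 km/s.
Second burn Δv₂ = |v₂ − v_a| = 1.278 km/s.
Δv = Δv₁ + Δv₂ = 2.275 + 1.278 = 3.553 km/s.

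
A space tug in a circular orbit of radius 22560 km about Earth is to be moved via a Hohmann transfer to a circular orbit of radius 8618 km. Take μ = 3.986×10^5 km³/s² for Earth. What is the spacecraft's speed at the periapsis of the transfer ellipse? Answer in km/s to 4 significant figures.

v = 8.181 km/s

The Hohmann ellipse has a_t = (r₁ + r₂)/2 = 15589 km.
At periapsis, r = 8618 km.
From the vis-viva equation, v = √[μ(2/r − 1/a_t)] = 8.181 km/s.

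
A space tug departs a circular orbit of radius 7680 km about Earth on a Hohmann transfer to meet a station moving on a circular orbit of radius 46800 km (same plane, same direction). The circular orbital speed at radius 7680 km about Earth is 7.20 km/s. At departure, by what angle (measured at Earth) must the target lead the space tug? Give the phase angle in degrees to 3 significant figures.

φ = 100°

From the circular-orbit relation v² = μ/r at r = 7680 km: μ = v²r = (7.20)² × 7680 = 3.98131×10^5 km³/s².
The Hohmann ellipse has a_t = (r₁ + r₂)/2 = 27240 km.
Transfer time t = π√(a_t³/μ) = 22380 s.
The target's mean motion on its circular orbit is ω₂ = √(μ/r₂³) = 6.232×10^-5 rad/s.
Angle swept by the target during transfer: ω₂·t = 1.395 rad = 79.93°.
The space tug traverses 180° on the transfer ellipse, so the target must lead by 180° − 79.93° = 100°.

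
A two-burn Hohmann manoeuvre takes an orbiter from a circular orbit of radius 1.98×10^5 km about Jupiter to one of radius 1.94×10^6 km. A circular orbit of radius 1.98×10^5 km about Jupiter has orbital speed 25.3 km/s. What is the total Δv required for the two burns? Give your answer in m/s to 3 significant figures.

From the circular-orbit relation v² = μ/r at r = 1.98×10^5 km: μ = v²r = (25.3)² × 1.98×10^5 = 1.26738×10^8 km³/s².
Semi-major axis of the transfer orbit: a_t = (1.980×10^5 + 1.940×10^6)/2 = 1.069×10^6 km.
Circular speed at r₁: v₁ = √(μ/r₁) = √(1.26738×10^8/1.980×10^5) = 25.300 km/s.
Transfer-orbit speed at r₁ (v² = μ(2/r − 1/a)): v_p = √[μ(2/r₁ − 1/a_t)] = 34.083 km/s.
First burn Δv₁ = |v_p − v₁| = 8.783 km/s.
At r₂, v₂ = √(μ/r₂) = 8.083 km/s.
Transfer-orbit speed at r₂: v_a = √[μ(2/r₂ − 1/a_t)] = 3.479 km/s.
Second burn Δv₂ = |v₂ − v_a| = 4.604 km/s.
Δv = Δv₁ + Δv₂ = 8.783 + 4.604 = 13.39 km/s.

Δv = 13400 m/s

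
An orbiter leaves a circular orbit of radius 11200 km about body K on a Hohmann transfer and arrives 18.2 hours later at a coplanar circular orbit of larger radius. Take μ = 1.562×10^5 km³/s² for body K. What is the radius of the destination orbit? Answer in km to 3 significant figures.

Transfer time t = 18.2 hours = 65520 s, and t = π√(a_t³/μ).
So a_t = (μ t²/π²)^(1/3) = (1.562×10^5 × (65520)² / π²)^(1/3) = 40805 km.
Since a_t = (r₁ + r₂)/2, r₂ = 2a_t − r₁ = 2×40805 − 11200 = 70410 km.

r₂ = 70400 km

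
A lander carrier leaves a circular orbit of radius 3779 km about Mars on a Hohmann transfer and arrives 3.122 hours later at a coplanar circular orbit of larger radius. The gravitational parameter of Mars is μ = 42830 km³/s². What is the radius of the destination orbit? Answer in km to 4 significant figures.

Transfer time t = 3.122 hours = 11239.2 s, and t = π√(a_t³/μ).
So a_t = (μ t²/π²)^(1/3) = (42830 × (11239.2)² / π²)^(1/3) = 8184.1 km.
Since a_t = (r₁ + r₂)/2, r₂ = 2a_t − r₁ = 2×8184.1 − 3779 = 12589.2 km.

r₂ = 12590 km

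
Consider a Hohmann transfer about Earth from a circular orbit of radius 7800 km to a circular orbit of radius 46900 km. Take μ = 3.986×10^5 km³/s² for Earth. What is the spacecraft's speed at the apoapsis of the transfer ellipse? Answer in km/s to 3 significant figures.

v = 1.56 km/s

The Hohmann ellipse has a_t = (r₁ + r₂)/2 = 27350 km.
The apoapsis of the transfer ellipse is at r = 46900 km.
Applying v² = μ(2/r − 1/a_t): v = 1.557 km/s.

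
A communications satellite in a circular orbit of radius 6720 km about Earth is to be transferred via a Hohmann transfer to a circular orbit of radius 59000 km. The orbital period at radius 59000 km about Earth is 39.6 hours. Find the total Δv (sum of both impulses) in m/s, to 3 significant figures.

From Kepler's third law T² = 4π²r³/μ at r = 59000 km, T = 39.6 hours = 39.6 × 3600 s = 1.4256×10^5 s: μ = 4π²r³/T² = 3.98952×10^5 km³/s².
The Hohmann ellipse has a_t = (r₁ + r₂)/2 = 32860 km.
Circular speed at r₁: v₁ = √(μ/r₁) = √(3.98952×10^5/6720) = 7.705052 km/s.
Transfer-orbit speed at r₁ (vis-viva): v_p = √[μ(2/r₁ − 1/a_t)] = 10.32447 km/s.
First burn Δv₁ = |v_p − v₁| = 2.6194 km/s.
Circular speed at r₂: v₂ = √(μ/r₂) = 2.60036 km/s.
Transfer-orbit speed at r₂: v_a = √[μ(2/r₂ − 1/a_t)] = 1.17594 km/s.
Second burn Δv₂ = |v₂ − v_a| = 1.4244 km/s.
Total Δv = Δv₁ + Δv₂ = 4.044 km/s.

Δv = 4040 m/s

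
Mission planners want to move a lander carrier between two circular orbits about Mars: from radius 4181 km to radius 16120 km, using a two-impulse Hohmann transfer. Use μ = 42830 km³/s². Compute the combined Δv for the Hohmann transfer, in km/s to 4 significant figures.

Δv = 1.417 km/s

Transfer-ellipse semi-major axis a_t = (r₁ + r₂)/2 = (4181 + 16120)/2 = 10150.5 km.
Circular speed at r₁: v₁ = √(μ/r₁) = √(42830/4181) = 3.2006 km/s.
Transfer-orbit speed at r₁ (vis-viva): v_p = √[μ(2/r₁ − 1/a_t)] = 4.0334 km/s.
First burn Δv₁ = |v_p − v₁| = 0.8328 km/s.
At r₂, v₂ = √(μ/r₂) = 1.6300 km/s.
Transfer-orbit speed at r₂: v_a = √[μ(2/r₂ − 1/a_t)] = 1.0461 km/s.
Second burn Δv₂ = |v₂ − v_a| = 0.5839 km/s.
Total Δv = Δv₁ + Δv₂ = 1.417 km/s.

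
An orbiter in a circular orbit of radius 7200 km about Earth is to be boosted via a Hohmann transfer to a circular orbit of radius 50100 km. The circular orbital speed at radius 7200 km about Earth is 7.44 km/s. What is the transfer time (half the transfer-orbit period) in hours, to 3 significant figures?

t = 6.70 hours

From the circular-orbit relation v² = μ/r at r = 7200 km: μ = v²r = (7.44)² × 7200 = 3.98546×10^5 km³/s².
Semi-major axis of the transfer orbit: a_t = (7200 + 50100)/2 = 28650 km.
Transfer time t = π√(a_t³/μ) = π√((28650)³ / 3.98546×10^5) = 24130 s.
Converting: 24130 s ÷ 3600 s/hour = 6.70 hours.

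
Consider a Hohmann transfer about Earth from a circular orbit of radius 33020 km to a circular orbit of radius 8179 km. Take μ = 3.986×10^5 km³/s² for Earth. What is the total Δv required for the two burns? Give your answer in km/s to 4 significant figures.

Δv = 3.143 km/s

Transfer-ellipse semi-major axis a_t = (r₁ + r₂)/2 = (33020 + 8179)/2 = 20599.5 km.
At r₁ the circular-orbit speed is v₁ = √(μ/r₁) = 3.4744 km/s.
On the transfer ellipse at r₁, vis-viva equation gives v_a = √[μ(2/r₁ − 1/a_t)] = 2.1893 km/s.
First burn Δv₁ = |v_a − v₁| = 1.2851 km/s.
Circular speed at r₂: v₂ = √(μ/r₂) = 6.9810 km/s.
Transfer-orbit speed at r₂: v_p = √[μ(2/r₂ − 1/a_t)] = 8.8385 km/s.
Second burn Δv₂ = |v₂ − v_p| = 1.8575 km/s.
Total Δv = Δv₁ + Δv₂ = 3.143 km/s.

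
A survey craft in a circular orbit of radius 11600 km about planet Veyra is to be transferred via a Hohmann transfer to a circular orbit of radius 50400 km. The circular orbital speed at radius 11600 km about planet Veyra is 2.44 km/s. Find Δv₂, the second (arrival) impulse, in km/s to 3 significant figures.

From the circular-orbit relation v² = μ/r at r = 11600 km: μ = v²r = (2.44)² × 11600 = 69061.8 km³/s².
Transfer-ellipse semi-major axis a_t = (r₁ + r₂)/2 = (11600 + 50400)/2 = 31000 km.
Circular speed at r = 50400 km: v_c = √(μ/r) = 1.1706 km/s.
Vis-viva on the transfer ellipse at r = 50400 km gives v_t = √[μ(2/r − 1/a_t)] = 0.71606 km/s.
Δv₂ = |v_t − v_c| = |0.71606 − 1.1706| = 0.4545 km/s.

Δv₂ = 0.455 km/s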